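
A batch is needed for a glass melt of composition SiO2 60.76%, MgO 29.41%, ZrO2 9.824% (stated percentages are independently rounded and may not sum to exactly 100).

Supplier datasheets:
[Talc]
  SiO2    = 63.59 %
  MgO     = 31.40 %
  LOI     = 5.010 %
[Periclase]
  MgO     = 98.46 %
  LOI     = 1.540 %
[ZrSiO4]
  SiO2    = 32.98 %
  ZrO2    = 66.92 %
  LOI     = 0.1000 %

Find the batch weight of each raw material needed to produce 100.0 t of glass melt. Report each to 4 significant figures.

The intermediate values are displayed rounded off to 4 significant digits at each printed step. The whole derivation holds full precision throughout. Every reported number undergoes a single rounding; derived quantities are rebuilt from the weighed amounts per 100.0 t of glass at full float precision (yield, the three compositions, net glass mass, totals, ignition loss), exactly as printed in question or answer.
The oxide mass targets at 100.0 t glass melt:
  SiO2: 60.76% × 100.0 = 60.76 t
  MgO: 29.41% × 100.0 = 29.41 t
  ZrO2: 9.824% × 100.0 = 9.824 t
Balance tally, oxide-wise, given the weights on record, for the quoted basis mass (target by target, the sums agree given rounding of the digits):
  SiO2: 87.94·0.6359 + 14.68·0.3298 = 60.76 t (target 60.76 t)
  MgO: 87.94·0.3140 + 1.826·0.9846 = 29.41 t (target 29.41 t)
  ZrO2: 14.68·0.6692 = 9.824 t (target 9.824 t)
The glass-mass cross-check: the batch minus its LOI: 100.0 t (targets for the oxides total 99.99 t; the stated basis being 100.0 t — any gap is answer rounding).
Total batch = Σ batch = 104.4 t; the LOI term Σ batch·LOI equals 4.449 t; yield, glass over the total, = 95.74%.

Batch per 100.0 t glass melt:
  Talc: 87.94 t
  Periclase: 1.826 t
  ZrSiO4: 14.68 t
Total batch = 104.4 t; LOI loss = 4.449 t; yield = 95.74%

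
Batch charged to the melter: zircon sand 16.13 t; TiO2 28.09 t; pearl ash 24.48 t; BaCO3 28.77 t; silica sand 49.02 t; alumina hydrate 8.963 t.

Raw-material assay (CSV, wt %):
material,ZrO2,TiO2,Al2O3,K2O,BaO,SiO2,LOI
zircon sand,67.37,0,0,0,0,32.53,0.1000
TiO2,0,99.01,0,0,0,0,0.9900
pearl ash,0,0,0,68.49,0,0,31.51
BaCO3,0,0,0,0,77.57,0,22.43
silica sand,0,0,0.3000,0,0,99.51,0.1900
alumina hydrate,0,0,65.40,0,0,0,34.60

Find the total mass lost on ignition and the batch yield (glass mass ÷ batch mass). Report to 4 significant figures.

LOI loss = 17.66 t; glass = 137.8 t; yield = 88.64%

The working math holds full precision at every stage. Intermediates are rounded off to 4 significant digits as shown; each reported result is rounded a single time. The derived quantities, including ignition loss, net glass mass, yield, the six compositions, totals, are rebuilt starting from the weights on 137.8 t of glass in full precision exactly as shown in problem or answer.
Per-material ignition loss:
  zircon sand: 16.13 × 0.001000 = 0.01613 t
  TiO2: 28.09 × 0.009900 = 0.2781 t
  pearl ash: 24.48 × 0.3151 = 7.714 t
  BaCO3: 28.77 × 0.2243 = 6.453 t
  silica sand: 49.02 × 0.001900 = 0.09314 t
  alumina hydrate: 8.963 × 0.3460 = 3.101 t
Total LOI = 17.66 t
Glass = batch − LOI = 155.5 − 17.66 = 137.8 t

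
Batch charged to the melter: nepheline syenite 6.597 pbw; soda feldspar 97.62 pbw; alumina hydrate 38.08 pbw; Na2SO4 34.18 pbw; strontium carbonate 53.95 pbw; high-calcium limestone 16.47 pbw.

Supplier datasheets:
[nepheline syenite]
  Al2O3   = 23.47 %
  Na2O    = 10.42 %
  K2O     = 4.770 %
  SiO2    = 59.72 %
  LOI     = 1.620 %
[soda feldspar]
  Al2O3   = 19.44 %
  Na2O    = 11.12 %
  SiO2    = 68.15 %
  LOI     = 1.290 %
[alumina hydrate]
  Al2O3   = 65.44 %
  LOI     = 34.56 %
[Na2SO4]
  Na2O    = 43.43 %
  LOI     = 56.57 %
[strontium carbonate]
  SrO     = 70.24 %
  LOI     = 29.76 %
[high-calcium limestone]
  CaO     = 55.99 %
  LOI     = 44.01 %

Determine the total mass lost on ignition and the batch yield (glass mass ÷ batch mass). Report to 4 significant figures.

Values along the way are displayed rounded to 4 significant digits when written out; all internal work holds full float precision in every operation. A single rounding finalizes each reported result — derived quantities (ignition loss, yield, the totals, six oxide percentages, glass mass) are re-derived starting from the weights at 189.7 pbw of glass in full float precision as quoted within either problem or answer.
Each material's LOI contribution:
  nepheline syenite: 6.597 × 0.01620 = 0.1069 pbw
  soda feldspar: 97.62 × 0.01290 = 1.259 pbw
  alumina hydrate: 38.08 × 0.3456 = 13.16 pbw
  Na2SO4: 34.18 × 0.5657 = 19.34 pbw
  strontium carbonate: 53.95 × 0.2976 = 16.06 pbw
  high-calcium limestone: 16.47 × 0.4401 = 7.248 pbw
Total LOI = 57.17 pbw
Glass = batch − LOI = 246.9 − 57.17 = 189.7 pbw

LOI loss = 57.17 pbw; glass = 189.7 pbw; yield = 76.85%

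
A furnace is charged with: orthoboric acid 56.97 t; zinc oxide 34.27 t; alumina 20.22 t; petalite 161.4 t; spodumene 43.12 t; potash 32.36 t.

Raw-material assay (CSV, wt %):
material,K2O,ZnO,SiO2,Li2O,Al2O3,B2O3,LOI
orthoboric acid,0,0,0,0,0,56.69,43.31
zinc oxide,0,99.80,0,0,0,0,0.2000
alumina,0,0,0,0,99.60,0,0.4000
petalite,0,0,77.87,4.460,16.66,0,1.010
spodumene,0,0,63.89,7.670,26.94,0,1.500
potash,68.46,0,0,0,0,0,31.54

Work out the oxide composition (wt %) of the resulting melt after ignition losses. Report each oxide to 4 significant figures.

Glass mass = 311.0 t (batch 348.3 − LOI 37.31).
Composition: K2O 7.123%, ZnO 11.00%, SiO2 49.27%, Li2O 3.378%, Al2O3 18.85%, B2O3 10.38%

The intermediate values are shown rounded to four significant digits in the printout; each numeric step maintains full float precision at all times; each reported result takes a single rounding; derived quantities are computed from the weighed amounts per 311.0 t of glass at full precision (net glass mass, the six compositions, ignition loss, the yield, the totals) as they appear in problem or answer.
Per-oxide mass from batch:
  K2O: 32.36·0.6846 = 22.15 t
  ZnO: 34.27·0.9980 = 34.20 t
  SiO2: 161.4·0.7787 + 43.12·0.6389 = 153.2 t
  Li2O: 161.4·0.04460 + 43.12·0.07670 = 10.51 t
  Al2O3: 20.22·0.9960 + 161.4·0.1666 + 43.12·0.2694 = 58.64 t
  B2O3: 56.97·0.5669 = 32.30 t
LOI: 56.97·0.4331 + 34.27·0.002000 + 20.22·0.004000 + 161.4·0.01010 + 43.12·0.01500 + 32.36·0.3154 = 37.31 t
Glass mass = batch − LOI = 348.3 − 37.31 = 311.0 t (the oxide masses sum to this)
wt % = oxide mass / glass mass × 100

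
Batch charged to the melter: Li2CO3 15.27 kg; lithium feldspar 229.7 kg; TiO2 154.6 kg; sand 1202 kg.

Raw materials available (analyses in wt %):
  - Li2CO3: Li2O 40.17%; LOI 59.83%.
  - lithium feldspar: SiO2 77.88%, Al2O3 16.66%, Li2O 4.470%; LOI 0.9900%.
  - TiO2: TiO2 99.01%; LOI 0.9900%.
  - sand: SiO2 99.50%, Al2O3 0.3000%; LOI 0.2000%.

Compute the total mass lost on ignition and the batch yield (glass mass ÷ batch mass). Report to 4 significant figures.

In-progress results are printed, with 4-significant-digit rounding, at each printed step; all internal work keeps exact precision end to end. A single rounding completes each reported number. All derived quantities are rebuilt using the weight values for 1586 kg of glass in exact precision (net glass mass, LOI, totals, the four compositions, the yield), precisely as stated by question or answer.
Loss on ignition, line by line:
  Li2CO3: 15.27 × 0.5983 = 9.136 kg
  lithium feldspar: 229.7 × 0.009900 = 2.274 kg
  TiO2: 154.6 × 0.009900 = 1.531 kg
  sand: 1202 × 0.002000 = 2.404 kg
Total LOI = 15.34 kg
Glass = batch − LOI = 1602 − 15.34 = 1586 kg

LOI loss = 15.34 kg; glass = 1586 kg; yield = 99.04%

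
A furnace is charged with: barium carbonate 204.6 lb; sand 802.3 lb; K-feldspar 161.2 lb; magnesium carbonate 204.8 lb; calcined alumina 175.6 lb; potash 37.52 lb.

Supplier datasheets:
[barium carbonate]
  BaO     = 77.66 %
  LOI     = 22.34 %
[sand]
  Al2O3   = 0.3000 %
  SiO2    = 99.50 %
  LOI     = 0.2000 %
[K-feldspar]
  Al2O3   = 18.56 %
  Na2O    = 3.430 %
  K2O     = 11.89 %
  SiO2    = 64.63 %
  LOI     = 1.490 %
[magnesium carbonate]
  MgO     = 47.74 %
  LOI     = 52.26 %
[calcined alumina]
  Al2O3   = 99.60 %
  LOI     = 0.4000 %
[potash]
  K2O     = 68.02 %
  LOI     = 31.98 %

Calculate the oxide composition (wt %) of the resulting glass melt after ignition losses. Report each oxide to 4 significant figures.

All arithmetic maintains full float precision in all steps — the intermediate values appear (rounded to 4 significant figures) between the steps; a single rounding produces each reported result — derived quantities are recomputed in full precision (totals, the yield, the six compositions, LOI, glass mass) starting from the weights per 1417 lb of glass as quoted within the problem or the answer.
Mass of each oxide from the mix:
  Al2O3: 802.3·0.003000 + 161.2·0.1856 + 175.6·0.9960 = 207.2 lb
  BaO: 204.6·0.7766 = 158.9 lb
  Na2O: 161.2·0.03430 = 5.529 lb
  K2O: 161.2·0.1189 + 37.52·0.6802 = 44.69 lb
  MgO: 204.8·0.4774 = 97.77 lb
  SiO2: 802.3·0.9950 + 161.2·0.6463 = 902.5 lb
LOI: 204.6·0.2234 + 802.3·0.002000 + 161.2·0.01490 + 204.8·0.5226 + 175.6·0.004000 + 37.52·0.3198 = 169.4 lb
Net of LOI, the glass mass = 1586 − 169.4 = 1417 lb (= the summed oxide contributions)
wt % = oxide mass / glass mass × 100

Glass mass = 1417 lb (batch 1586 − LOI 169.4).
Composition: Al2O3 14.63%, BaO 11.22%, Na2O 0.3903%, K2O 3.155%, MgO 6.902%, SiO2 63.71%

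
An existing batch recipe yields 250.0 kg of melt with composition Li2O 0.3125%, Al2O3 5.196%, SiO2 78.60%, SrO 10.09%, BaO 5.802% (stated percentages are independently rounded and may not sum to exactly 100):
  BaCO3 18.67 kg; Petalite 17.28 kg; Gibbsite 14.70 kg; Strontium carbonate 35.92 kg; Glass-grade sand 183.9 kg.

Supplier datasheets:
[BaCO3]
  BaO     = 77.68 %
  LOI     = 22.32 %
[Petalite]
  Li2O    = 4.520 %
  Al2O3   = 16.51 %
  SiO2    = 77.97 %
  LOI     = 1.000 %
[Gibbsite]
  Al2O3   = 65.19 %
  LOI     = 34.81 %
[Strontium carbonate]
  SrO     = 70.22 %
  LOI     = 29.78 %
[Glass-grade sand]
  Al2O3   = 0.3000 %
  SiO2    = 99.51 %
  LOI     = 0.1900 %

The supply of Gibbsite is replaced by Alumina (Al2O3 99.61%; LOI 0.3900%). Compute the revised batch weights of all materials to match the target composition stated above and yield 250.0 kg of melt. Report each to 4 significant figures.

Revised batch per 250.0 kg melt:
  BaCO3: 18.67 kg
  Petalite: 17.28 kg
  Alumina: 9.622 kg
  Strontium carbonate: 35.92 kg
  Glass-grade sand: 183.9 kg
Total batch = 265.4 kg; LOI loss = 15.42 kg

The working math runs at exact precision end to end. Working values are printed rounded to four significant digits within the worked lines — every reported figure sees exactly one rounding; all derived quantities are carried starting from the weights at 250.0 kg of glass in full precision (net glass mass, five oxide percentages, LOI, totals, the yield), exactly as shown in either problem or answer.
Target oxide masses per 250.0 kg melt:
  Li2O: 0.3125% × 250.0 = 0.7812 kg
  Al2O3: 5.196% × 250.0 = 12.99 kg
  SiO2: 78.60% × 250.0 = 196.5 kg
  SrO: 10.09% × 250.0 = 25.22 kg
  BaO: 5.802% × 250.0 = 14.50 kg
Balance tally, oxide-wise, on the weights just shown, for the quoted basis mass (target by target, the sums agree net of answer rounding effects):
  Li2O: 17.28·0.04520 = 0.7811 kg (target 0.7812 kg)
  Al2O3: 17.28·0.1651 + 9.622·0.9961 + 183.9·0.003000 = 12.99 kg (target 12.99 kg)
  SiO2: 17.28·0.7797 + 183.9·0.9951 = 196.5 kg (target 196.5 kg)
  SrO: 35.92·0.7022 = 25.22 kg (target 25.22 kg)
  BaO: 18.67·0.7768 = 14.50 kg (target 14.50 kg)
Glass mass check: total batch − LOI = 250.0 kg (the targets, summed, come to 250.0 kg; versus the stated basis of 250.0 kg — gaps are rounding artifacts).
Summing the batch: Σ batch = 265.4 kg; loss to ignition Σ batch·LOI = 15.42 kg; yield, glass over the total, = 94.19%.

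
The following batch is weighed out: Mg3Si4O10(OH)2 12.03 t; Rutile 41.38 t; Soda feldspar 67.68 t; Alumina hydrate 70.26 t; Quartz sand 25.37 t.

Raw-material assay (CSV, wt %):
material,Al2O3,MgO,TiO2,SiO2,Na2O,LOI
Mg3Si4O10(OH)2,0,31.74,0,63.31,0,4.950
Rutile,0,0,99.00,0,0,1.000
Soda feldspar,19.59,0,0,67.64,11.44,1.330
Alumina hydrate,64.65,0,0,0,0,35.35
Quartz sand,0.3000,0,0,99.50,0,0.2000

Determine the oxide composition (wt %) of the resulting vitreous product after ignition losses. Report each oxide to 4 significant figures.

Glass mass = 189.9 t (batch 216.7 − LOI 26.80).
Composition: Al2O3 30.94%, MgO 2.010%, TiO2 21.57%, SiO2 41.41%, Na2O 4.077%

The working math holds full precision through the solve — the intermediate values are shown rounded off to 4 significant digits between the steps. A single rounding produces every reported result. The derived quantities, which include the five compositions, the totals, net glass mass, yield, ignition loss, are computed at full float precision, precisely as stated by either problem or answer, from the weighed amounts for 189.9 t of glass.
Oxide masses out of the charge:
  Al2O3: 67.68·0.1959 + 70.26·0.6465 + 25.37·0.003000 = 58.76 t
  MgO: 12.03·0.3174 = 3.818 t
  TiO2: 41.38·0.9900 = 40.97 t
  SiO2: 12.03·0.6331 + 67.68·0.6764 + 25.37·0.9950 = 78.64 t
  Na2O: 67.68·0.1144 = 7.743 t
LOI: 12.03·0.04950 + 41.38·0.01000 + 67.68·0.01330 + 70.26·0.3535 + 25.37·0.002000 = 26.80 t
Resulting glass, batch − LOI: 216.7 − 26.80 = 189.9 t (= Σ oxide masses)
each oxide over glass, ×100, is wt %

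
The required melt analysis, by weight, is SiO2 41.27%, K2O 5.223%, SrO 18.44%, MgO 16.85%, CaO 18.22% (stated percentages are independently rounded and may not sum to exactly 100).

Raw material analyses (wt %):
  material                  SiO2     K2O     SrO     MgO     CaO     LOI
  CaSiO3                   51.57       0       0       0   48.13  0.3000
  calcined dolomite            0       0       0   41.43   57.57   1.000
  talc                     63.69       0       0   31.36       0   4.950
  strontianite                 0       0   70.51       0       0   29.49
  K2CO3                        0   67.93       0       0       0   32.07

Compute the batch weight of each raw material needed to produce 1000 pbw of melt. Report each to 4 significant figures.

Mid-chain values appear, with 4-significant-figure rounding, at each printed step. All internal work carries full float precision end to end — exactly one rounding goes into every reported result; derived quantities are re-derived from the weighed amounts for 1000 pbw of glass in full precision (the yield, ignition loss, the five compositions, glass mass, totals) as set out in problem or answer.
Target masses of each oxide per 1000 pbw melt:
  SiO2: 41.27% × 1000 = 412.7 pbw
  K2O: 5.223% × 1000 = 52.23 pbw
  SrO: 18.44% × 1000 = 184.4 pbw
  MgO: 16.85% × 1000 = 168.5 pbw
  CaO: 18.22% × 1000 = 182.2 pbw
Verifying the oxide balance on the weights just shown, versus the basis set out (target by target, the sums agree within answer rounding):
  SiO2: 276.2·0.5157 + 424.3·0.6369 = 412.7 pbw (target 412.7 pbw)
  K2O: 76.89·0.6793 = 52.23 pbw (target 52.23 pbw)
  SrO: 261.5·0.7051 = 184.4 pbw (target 184.4 pbw)
  MgO: 85.54·0.4143 + 424.3·0.3136 = 168.5 pbw (target 168.5 pbw)
  CaO: 276.2·0.4813 + 85.54·0.5757 = 182.2 pbw (target 182.2 pbw)
Glass-mass closure: batch Σ − ignition loss = 1000 pbw (the targets, summed, come to 1000 pbw; stated basis 1000 pbw — differing by rounding only).
Batch total: Σ batch = 1124 pbw; LOI loss = Σ batch·LOI = 124.5 pbw; yield, glass over the total, = 88.93%.

Batch per 1000 pbw melt:
  CaSiO3: 276.2 pbw
  calcined dolomite: 85.54 pbw
  talc: 424.3 pbw
  strontianite: 261.5 pbw
  K2CO3: 76.89 pbw
Total batch = 1124 pbw; LOI loss = 124.5 pbw; yield = 88.93%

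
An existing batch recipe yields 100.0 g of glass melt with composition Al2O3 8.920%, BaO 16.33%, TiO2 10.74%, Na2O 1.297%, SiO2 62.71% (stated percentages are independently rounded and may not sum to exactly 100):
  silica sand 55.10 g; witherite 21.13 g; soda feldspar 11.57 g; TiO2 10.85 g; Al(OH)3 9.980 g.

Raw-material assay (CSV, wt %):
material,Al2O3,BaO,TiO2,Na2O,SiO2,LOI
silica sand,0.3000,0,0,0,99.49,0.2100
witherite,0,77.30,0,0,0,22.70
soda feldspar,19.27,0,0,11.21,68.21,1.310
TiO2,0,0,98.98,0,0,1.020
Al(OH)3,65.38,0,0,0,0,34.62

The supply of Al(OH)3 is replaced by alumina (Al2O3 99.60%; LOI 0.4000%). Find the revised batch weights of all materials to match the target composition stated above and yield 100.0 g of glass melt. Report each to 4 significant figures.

Revised batch per 100.0 g glass melt:
  silica sand: 55.10 g
  witherite: 21.13 g
  soda feldspar: 11.57 g
  TiO2: 10.85 g
  alumina: 6.551 g
Total batch = 105.2 g; LOI loss = 5.201 g

All internal work holds exact precision throughout; values along the way appear (rounded to four significant digits) within the worked lines. Every reported result undergoes a single rounding. Derived quantities are computed from the batch weights at 100.0 g of glass at full float precision (glass mass, the totals, five oxide percentages, LOI, the yield), as they appear in the problem or answer text.
Target oxide masses per 100.0 g glass melt:
  Al2O3: 8.920% × 100.0 = 8.920 g
  BaO: 16.33% × 100.0 = 16.33 g
  TiO2: 10.74% × 100.0 = 10.74 g
  Na2O: 1.297% × 100.0 = 1.297 g
  SiO2: 62.71% × 100.0 = 62.71 g
Sums-versus-targets review per the reported batch figures, on the stated basis (sum by sum, the targets are met inside rounding margins):
  Al2O3: 55.10·0.003000 + 11.57·0.1927 + 6.551·0.9960 = 8.920 g (target 8.920 g)
  BaO: 21.13·0.7730 = 16.33 g (target 16.33 g)
  TiO2: 10.85·0.9898 = 10.74 g (target 10.74 g)
  Na2O: 11.57·0.1121 = 1.297 g (target 1.297 g)
  SiO2: 55.10·0.9949 + 11.57·0.6821 = 62.71 g (target 62.71 g)
Glass-mass bookkeeping: Σ batch − LOI loss = 100.0 g (the targets, summed, come to 100.0 g; with the basis standing at 100.0 g — any gap is answer rounding).
Summing the batch: Σ batch = 105.2 g; loss to ignition Σ batch·LOI = 5.201 g; yield, glass over the total, = 95.06%.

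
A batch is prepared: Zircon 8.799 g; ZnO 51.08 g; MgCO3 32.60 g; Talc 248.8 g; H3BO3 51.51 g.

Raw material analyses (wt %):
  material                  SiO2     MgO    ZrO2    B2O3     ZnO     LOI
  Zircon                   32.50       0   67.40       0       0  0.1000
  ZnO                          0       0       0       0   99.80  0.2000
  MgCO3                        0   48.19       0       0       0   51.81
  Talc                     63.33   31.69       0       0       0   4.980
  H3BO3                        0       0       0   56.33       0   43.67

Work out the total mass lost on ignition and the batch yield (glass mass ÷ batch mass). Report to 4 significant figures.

LOI loss = 51.89 g; glass = 340.9 g; yield = 86.79%

Every computation carries full precision at each step — working values appear, with 4-significant-digit rounding, across the worked steps — exactly one rounding lands on each reported number — all derived quantities (totals, ignition loss, net glass mass, the five compositions, the yield) are re-derived in exact precision using the weight values on 340.9 g of glass, as given in the question or the answer.
Per-material ignition loss:
  Zircon: 8.799 × 0.001000 = 0.008799 g
  ZnO: 51.08 × 0.002000 = 0.1022 g
  MgCO3: 32.60 × 0.5181 = 16.89 g
  Talc: 248.8 × 0.04980 = 12.39 g
  H3BO3: 51.51 × 0.4367 = 22.49 g
Total LOI = 51.89 g
Glass = batch − LOI = 392.8 − 51.89 = 340.9 g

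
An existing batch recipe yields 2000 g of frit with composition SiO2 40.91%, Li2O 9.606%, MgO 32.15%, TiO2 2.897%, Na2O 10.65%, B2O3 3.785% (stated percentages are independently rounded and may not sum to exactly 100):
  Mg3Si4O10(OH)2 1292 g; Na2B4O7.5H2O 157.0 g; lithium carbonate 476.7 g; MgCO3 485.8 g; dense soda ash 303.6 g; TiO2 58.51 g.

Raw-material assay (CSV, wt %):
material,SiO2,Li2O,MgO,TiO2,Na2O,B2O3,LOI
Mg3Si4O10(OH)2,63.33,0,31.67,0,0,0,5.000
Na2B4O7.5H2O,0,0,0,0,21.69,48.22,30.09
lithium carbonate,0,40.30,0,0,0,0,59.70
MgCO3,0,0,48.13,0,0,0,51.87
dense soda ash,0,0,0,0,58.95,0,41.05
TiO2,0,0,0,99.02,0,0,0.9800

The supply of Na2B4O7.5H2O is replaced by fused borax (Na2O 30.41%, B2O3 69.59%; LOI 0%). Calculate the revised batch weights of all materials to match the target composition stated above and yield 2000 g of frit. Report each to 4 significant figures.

Revised batch per 2000 g frit:
  Mg3Si4O10(OH)2: 1292 g
  fused borax: 108.8 g
  lithium carbonate: 476.7 g
  MgCO3: 485.8 g
  dense soda ash: 305.2 g
  TiO2: 58.51 g
Total batch = 2727 g; LOI loss = 727.0 g

Intermediates are shown (rounded to 4 significant digits) across the worked steps; all arithmetic maintains exact precision end to end. A single rounding finalizes each reported result. All derived quantities are rebuilt using the weight values on 2000 g of glass in exact precision (yield, totals, ignition loss, six oxide percentages, glass mass) as quoted within problem or answer.
The oxide mass targets at 2000 g frit:
  SiO2: 40.91% × 2000 = 818.2 g
  Li2O: 9.606% × 2000 = 192.1 g
  MgO: 32.15% × 2000 = 643.0 g
  TiO2: 2.897% × 2000 = 57.94 g
  Na2O: 10.65% × 2000 = 213.0 g
  B2O3: 3.785% × 2000 = 75.70 g
Sums-versus-targets review working from each reported weight, for the quoted basis mass (sum by sum, the targets are met modulo rounding of the values):
  SiO2: 1292·0.6333 = 818.2 g (target 818.2 g)
  Li2O: 476.7·0.4030 = 192.1 g (target 192.1 g)
  MgO: 1292·0.3167 + 485.8·0.4813 = 643.0 g (target 643.0 g)
  TiO2: 58.51·0.9902 = 57.94 g (target 57.94 g)
  Na2O: 108.8·0.3041 + 305.2·0.5895 = 213.0 g (target 213.0 g)
  B2O3: 108.8·0.6959 = 75.71 g (target 75.70 g)
Glass-mass sanity pass: net batch after ignition = 2000 g (oxide target masses add up to 2000 g; against the stated basis, 2000 g — any gap is answer rounding).
Whole-batch sum: Σ batch = 2727 g; LOI loss = Σ batch·LOI = 727.0 g; as yield: glass ÷ batch → 73.34%.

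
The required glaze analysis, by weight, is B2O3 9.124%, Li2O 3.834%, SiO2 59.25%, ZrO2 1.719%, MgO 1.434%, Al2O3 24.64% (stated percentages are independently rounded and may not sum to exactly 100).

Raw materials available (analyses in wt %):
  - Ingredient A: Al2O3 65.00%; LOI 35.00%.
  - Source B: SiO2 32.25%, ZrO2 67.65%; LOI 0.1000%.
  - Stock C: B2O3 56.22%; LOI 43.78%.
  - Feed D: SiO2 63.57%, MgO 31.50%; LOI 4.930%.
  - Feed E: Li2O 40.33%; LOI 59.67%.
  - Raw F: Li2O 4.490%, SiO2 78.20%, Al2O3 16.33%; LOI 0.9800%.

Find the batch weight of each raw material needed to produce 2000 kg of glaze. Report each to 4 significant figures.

Batch per 2000 kg glaze:
  Ingredient A: 401.3 kg
  Source B: 50.82 kg
  Stock C: 324.6 kg
  Feed D: 91.05 kg
  Feed E: 32.00 kg
  Raw F: 1420 kg
Total batch = 2320 kg; LOI loss = 320.1 kg; yield = 86.20%

The working math carries full float precision from first step to last; the intermediate values are printed (rounded to 4 significant digits) across the worked steps; every reported value takes a single rounding. The derived quantities are computed in exact precision (the yield, the totals, ignition loss, glass mass, the six compositions) from the weighed amounts on 2000 kg of glass, as they appear in the problem or the answer.
Oxide mass targets, per 2000 kg glaze:
  B2O3: 9.124% × 2000 = 182.5 kg
  Li2O: 3.834% × 2000 = 76.68 kg
  SiO2: 59.25% × 2000 = 1185 kg
  ZrO2: 1.719% × 2000 = 34.38 kg
  MgO: 1.434% × 2000 = 28.68 kg
  Al2O3: 24.64% × 2000 = 492.8 kg
Checking each oxide sum using the reported weights, at the basis given (every target is met by its sum once rounding is allowed for):
  B2O3: 324.6·0.5622 = 182.5 kg (target 182.5 kg)
  Li2O: 32.00·0.4033 + 1420·0.04490 = 76.66 kg (target 76.68 kg)
  SiO2: 50.82·0.3225 + 91.05·0.6357 + 1420·0.7820 = 1185 kg (target 1185 kg)
  ZrO2: 50.82·0.6765 = 34.38 kg (target 34.38 kg)
  MgO: 91.05·0.3150 = 28.68 kg (target 28.68 kg)
  Al2O3: 401.3·0.6500 + 1420·0.1633 = 492.7 kg (target 492.8 kg)
Glass-mass sanity pass: Σ batch − LOI loss = 2000 kg (oxide target masses add up to 2000 kg; the stated basis being 2000 kg — deltas are rounding alone).
Adding the batch up: Σ batch = 2320 kg; loss to ignition Σ batch·LOI = 320.1 kg; as yield: glass ÷ batch → 86.20%.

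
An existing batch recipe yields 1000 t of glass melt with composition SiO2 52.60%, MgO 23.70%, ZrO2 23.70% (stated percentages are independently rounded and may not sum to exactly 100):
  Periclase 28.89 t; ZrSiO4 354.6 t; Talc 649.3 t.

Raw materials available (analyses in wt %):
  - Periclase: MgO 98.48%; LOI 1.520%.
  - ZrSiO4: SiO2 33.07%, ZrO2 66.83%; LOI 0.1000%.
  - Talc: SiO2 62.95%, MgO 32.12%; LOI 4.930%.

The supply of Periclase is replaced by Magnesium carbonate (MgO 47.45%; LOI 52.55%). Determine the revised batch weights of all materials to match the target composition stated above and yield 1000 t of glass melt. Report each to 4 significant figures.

The whole derivation keeps exact precision in all steps. Intermediates are displayed rounded off to 4 significant figures in the working — every reported figure carries a single rounding; all derived quantities are re-derived at exact precision (totals, the three compositions, the yield, net glass mass, LOI) from the batch weights on 1000 t of glass, as quoted within question or answer.
Target masses of each oxide per 1000 t glass melt:
  SiO2: 52.60% × 1000 = 526.0 t
  MgO: 23.70% × 1000 = 237.0 t
  ZrO2: 23.70% × 1000 = 237.0 t
Oxide-by-oxide audit using the reported weights, under the basis named above (target by target, the sums agree inside rounding margins):
  SiO2: 354.6·0.3307 + 649.3·0.6295 = 526.0 t (target 526.0 t)
  MgO: 59.96·0.4745 + 649.3·0.3212 = 237.0 t (target 237.0 t)
  ZrO2: 354.6·0.6683 = 237.0 t (target 237.0 t)
Glass-mass bookkeeping: total batch − LOI = 1000 t (the targets, summed, come to 1000 t; stated basis 1000 t — gaps are rounding artifacts).
Total batch = Σ batch = 1064 t; loss to ignition Σ batch·LOI = 63.87 t; glass ÷ batch gives a yield of 94.00%.

Revised batch per 1000 t glass melt:
  Magnesium carbonate: 59.96 t
  ZrSiO4: 354.6 t
  Talc: 649.3 t
Total batch = 1064 t; LOI loss = 63.87 t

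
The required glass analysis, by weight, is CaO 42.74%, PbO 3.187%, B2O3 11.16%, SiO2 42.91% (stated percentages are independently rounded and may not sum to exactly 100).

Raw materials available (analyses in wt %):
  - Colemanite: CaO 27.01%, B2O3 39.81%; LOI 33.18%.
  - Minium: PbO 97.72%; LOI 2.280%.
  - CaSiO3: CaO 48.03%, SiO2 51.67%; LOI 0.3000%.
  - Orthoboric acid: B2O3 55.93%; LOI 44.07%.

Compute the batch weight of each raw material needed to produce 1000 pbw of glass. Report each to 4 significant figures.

All internal work holds exact precision in all steps — mid-chain values are displayed with 4-significant-figure rounding across the worked steps; exactly one rounding lands on each reported result — derived quantities, which include glass mass, the yield, totals, four oxide percentages, ignition loss, are re-derived in exact precision, as they appear in either problem or answer, from the weighed amounts for 1000 pbw of glass.
The oxide mass targets at 1000 pbw glass:
  CaO: 42.74% × 1000 = 427.4 pbw
  PbO: 3.187% × 1000 = 31.87 pbw
  B2O3: 11.16% × 1000 = 111.6 pbw
  SiO2: 42.91% × 1000 = 429.1 pbw
Per-oxide balance check using the reported weights, relative to the basis at hand (summed amounts equal target values given rounding of the digits):
  CaO: 105.6·0.2701 + 830.5·0.4803 = 427.4 pbw (target 427.4 pbw)
  PbO: 32.61·0.9772 = 31.87 pbw (target 31.87 pbw)
  B2O3: 105.6·0.3981 + 124.4·0.5593 = 111.6 pbw (target 111.6 pbw)
  SiO2: 830.5·0.5167 = 429.1 pbw (target 429.1 pbw)
Glass-mass closure: total batch − LOI = 1000 pbw (the Σ of target masses is 1000 pbw; basis as stated: 1000 pbw — differing by rounding only).
Adding the batch up: Σ batch = 1093 pbw; Σ batch·LOI gives LOI loss = 93.10 pbw; glass ÷ batch gives a yield of 91.48%.

Batch per 1000 pbw glass:
  Colemanite: 105.6 pbw
  Minium: 32.61 pbw
  CaSiO3: 830.5 pbw
  Orthoboric acid: 124.4 pbw
Total batch = 1093 pbw; LOI loss = 93.10 pbw; yield = 91.48%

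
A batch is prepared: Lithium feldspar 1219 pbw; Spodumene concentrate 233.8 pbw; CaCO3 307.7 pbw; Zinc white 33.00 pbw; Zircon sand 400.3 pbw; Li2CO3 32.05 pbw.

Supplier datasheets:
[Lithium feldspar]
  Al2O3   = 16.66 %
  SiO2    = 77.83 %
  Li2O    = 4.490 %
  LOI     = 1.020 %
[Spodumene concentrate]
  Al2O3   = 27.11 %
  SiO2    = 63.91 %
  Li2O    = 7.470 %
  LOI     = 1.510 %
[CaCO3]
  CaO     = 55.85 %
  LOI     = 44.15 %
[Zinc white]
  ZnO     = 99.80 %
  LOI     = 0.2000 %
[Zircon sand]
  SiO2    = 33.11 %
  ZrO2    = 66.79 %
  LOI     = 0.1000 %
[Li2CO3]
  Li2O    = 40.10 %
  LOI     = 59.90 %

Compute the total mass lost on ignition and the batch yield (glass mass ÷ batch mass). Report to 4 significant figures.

Working values are displayed (rounded to four significant digits) on the page; the working math carries exact precision in every operation; a single rounding produces each reported result. All derived quantities (six oxide percentages, net glass mass, LOI, the yield, the totals) are re-derived using the weight values at 2054 pbw of glass in exact precision precisely as stated by problem or answer.
Material-by-material LOI:
  Lithium feldspar: 1219 × 0.01020 = 12.43 pbw
  Spodumene concentrate: 233.8 × 0.01510 = 3.530 pbw
  CaCO3: 307.7 × 0.4415 = 135.8 pbw
  Zinc white: 33.00 × 0.002000 = 0.06600 pbw
  Zircon sand: 400.3 × 0.001000 = 0.4003 pbw
  Li2CO3: 32.05 × 0.5990 = 19.20 pbw
Total LOI = 171.5 pbw
Glass = batch − LOI = 2226 − 171.5 = 2054 pbw

LOI loss = 171.5 pbw; glass = 2054 pbw; yield = 92.30%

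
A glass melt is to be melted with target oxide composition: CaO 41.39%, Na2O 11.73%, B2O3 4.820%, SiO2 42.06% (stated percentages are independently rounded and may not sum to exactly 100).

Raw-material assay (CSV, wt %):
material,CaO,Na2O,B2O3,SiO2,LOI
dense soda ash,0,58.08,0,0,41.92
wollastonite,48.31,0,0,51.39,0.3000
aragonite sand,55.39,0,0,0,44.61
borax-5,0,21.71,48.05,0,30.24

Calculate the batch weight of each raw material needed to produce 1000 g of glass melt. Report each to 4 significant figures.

Batch per 1000 g glass melt:
  dense soda ash: 164.5 g
  wollastonite: 818.4 g
  aragonite sand: 33.41 g
  borax-5: 100.3 g
Total batch = 1117 g; LOI loss = 116.6 g; yield = 89.55%

Each numeric step maintains exact precision from start to finish — the intermediate values are shown (rounded to four significant digits) between the steps. Exactly one rounding goes into every reported result; all derived quantities, including four oxide percentages, totals, yield, net glass mass, ignition loss, are carried from the weighed amounts at 1000 g of glass in full float precision as given in the problem or the answer.
Per-oxide target masses for 1000 g glass melt:
  CaO: 41.39% × 1000 = 413.9 g
  Na2O: 11.73% × 1000 = 117.3 g
  B2O3: 4.820% × 1000 = 48.20 g
  SiO2: 42.06% × 1000 = 420.6 g
Mass-balance tally per oxide using the reported weights, per the basis as stated (each sum matches its target mass given rounding of the digits):
  CaO: 818.4·0.4831 + 33.41·0.5539 = 413.9 g (target 413.9 g)
  Na2O: 164.5·0.5808 + 100.3·0.2171 = 117.3 g (target 117.3 g)
  B2O3: 100.3·0.4805 = 48.19 g (target 48.20 g)
  SiO2: 818.4·0.5139 = 420.6 g (target 420.6 g)
Mass balance on the glass: whole batch net of LOI = 1000 g (targets for the oxides total 1000 g; with the basis standing at 1000 g — rounding explains the deltas).
Adding the batch up: Σ batch = 1117 g; LOI removed, Σ of batch·LOI: 116.6 g; yield = glass ÷ total batch = 89.55%.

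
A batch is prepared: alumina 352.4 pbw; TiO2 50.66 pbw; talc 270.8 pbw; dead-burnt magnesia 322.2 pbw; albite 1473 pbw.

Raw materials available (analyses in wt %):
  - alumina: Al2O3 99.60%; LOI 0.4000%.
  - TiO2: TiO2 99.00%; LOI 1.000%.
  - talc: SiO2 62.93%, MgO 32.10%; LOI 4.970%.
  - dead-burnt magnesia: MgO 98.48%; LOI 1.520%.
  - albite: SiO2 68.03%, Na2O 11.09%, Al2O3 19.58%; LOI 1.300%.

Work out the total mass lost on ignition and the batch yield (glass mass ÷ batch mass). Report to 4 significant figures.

Values along the way are shown with 4-significant-figure rounding within the worked lines. The working math maintains exact precision at all times — a single rounding finalizes every reported result. The derived quantities (glass mass, the yield, the totals, LOI, the five compositions) are recomputed from the weighed amounts at 2430 pbw of glass in exact precision exactly as printed in either problem or answer.
Per-material ignition loss:
  alumina: 352.4 × 0.004000 = 1.410 pbw
  TiO2: 50.66 × 0.01000 = 0.5066 pbw
  talc: 270.8 × 0.04970 = 13.46 pbw
  dead-burnt magnesia: 322.2 × 0.01520 = 4.897 pbw
  albite: 1473 × 0.01300 = 19.15 pbw
Total LOI = 39.42 pbw
Glass = batch − LOI = 2469 − 39.42 = 2430 pbw

LOI loss = 39.42 pbw; glass = 2430 pbw; yield = 98.40%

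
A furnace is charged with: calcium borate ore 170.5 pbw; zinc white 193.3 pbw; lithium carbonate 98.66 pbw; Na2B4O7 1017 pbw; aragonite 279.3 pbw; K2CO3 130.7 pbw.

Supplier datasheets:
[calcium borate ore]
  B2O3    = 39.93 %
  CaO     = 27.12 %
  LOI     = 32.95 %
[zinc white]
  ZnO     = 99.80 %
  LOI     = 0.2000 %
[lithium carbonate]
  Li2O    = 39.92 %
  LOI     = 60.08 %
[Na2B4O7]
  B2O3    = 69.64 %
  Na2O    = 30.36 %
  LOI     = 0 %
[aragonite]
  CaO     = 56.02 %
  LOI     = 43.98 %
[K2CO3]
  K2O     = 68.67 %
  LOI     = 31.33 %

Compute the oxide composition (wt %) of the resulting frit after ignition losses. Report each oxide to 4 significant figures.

Glass mass = 1610 pbw (batch 1889 − LOI 279.6).
Composition: Li2O 2.447%, B2O3 48.22%, CaO 12.59%, Na2O 19.18%, ZnO 11.98%, K2O 5.575%

Full precision is maintained all the way through — the intermediate values are rounded to 4 significant digits when displayed. Each reported figure undergoes a single rounding; the derived quantities are computed from the batch weights at 1610 pbw of glass at exact precision (LOI, six oxide percentages, the totals, glass mass, the yield), precisely as stated by the problem or the answer.
Oxide-by-oxide delivered mass:
  Li2O: 98.66·0.3992 = 39.39 pbw
  B2O3: 170.5·0.3993 + 1017·0.6964 = 776.3 pbw
  CaO: 170.5·0.2712 + 279.3·0.5602 = 202.7 pbw
  Na2O: 1017·0.3036 = 308.8 pbw
  ZnO: 193.3·0.9980 = 192.9 pbw
  K2O: 130.7·0.6867 = 89.75 pbw
LOI: 170.5·0.3295 + 193.3·0.002000 + 98.66·0.6008 + 279.3·0.4398 + 130.7·0.3133 = 279.6 pbw
Glass = total batch minus LOI = 1889 − 279.6 = 1610 pbw (equal to the oxide-mass sum)
each wt % is 100 × oxide ÷ glass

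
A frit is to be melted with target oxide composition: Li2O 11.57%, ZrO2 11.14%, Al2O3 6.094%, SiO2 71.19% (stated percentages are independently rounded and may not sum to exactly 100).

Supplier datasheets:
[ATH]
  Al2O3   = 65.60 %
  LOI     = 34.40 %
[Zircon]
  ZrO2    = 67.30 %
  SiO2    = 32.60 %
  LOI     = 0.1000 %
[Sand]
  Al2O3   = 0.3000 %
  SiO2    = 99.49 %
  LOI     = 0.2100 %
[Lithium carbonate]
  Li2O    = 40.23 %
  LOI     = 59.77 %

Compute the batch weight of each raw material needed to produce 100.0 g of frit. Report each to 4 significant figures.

Batch per 100.0 g frit:
  ATH: 8.987 g
  Zircon: 16.55 g
  Sand: 66.13 g
  Lithium carbonate: 28.76 g
Total batch = 120.4 g; LOI loss = 20.44 g; yield = 83.03%

Mid-chain values are displayed, rounded to four significant figures, between the steps — the whole derivation runs at exact precision through every step; every reported number is rounded a single time — the derived quantities are recomputed from the batch weights per 100.0 g of glass at full float precision (the yield, ignition loss, the totals, glass mass, the four compositions) exactly as printed in problem or answer.
Oxide mass targets, per 100.0 g frit:
  Li2O: 11.57% × 100.0 = 11.57 g
  ZrO2: 11.14% × 100.0 = 11.14 g
  Al2O3: 6.094% × 100.0 = 6.094 g
  SiO2: 71.19% × 100.0 = 71.19 g
Verifying the oxide balance with the batch weights as given, under the basis named above (summed amounts equal target values up to rounding of the answer):
  Li2O: 28.76·0.4023 = 11.57 g (target 11.57 g)
  ZrO2: 16.55·0.6730 = 11.14 g (target 11.14 g)
  Al2O3: 8.987·0.6560 + 66.13·0.003000 = 6.094 g (target 6.094 g)
  SiO2: 16.55·0.3260 + 66.13·0.9949 = 71.19 g (target 71.19 g)
Auditing the glass mass value: total charge less LOI = 99.99 g (targets for the oxides total 99.99 g; with the basis standing at 100.0 g — gaps are rounding artifacts).
Batch total: Σ batch = 120.4 g; LOI removed, Σ of batch·LOI: 20.44 g; glass ÷ batch gives a yield of 83.03%.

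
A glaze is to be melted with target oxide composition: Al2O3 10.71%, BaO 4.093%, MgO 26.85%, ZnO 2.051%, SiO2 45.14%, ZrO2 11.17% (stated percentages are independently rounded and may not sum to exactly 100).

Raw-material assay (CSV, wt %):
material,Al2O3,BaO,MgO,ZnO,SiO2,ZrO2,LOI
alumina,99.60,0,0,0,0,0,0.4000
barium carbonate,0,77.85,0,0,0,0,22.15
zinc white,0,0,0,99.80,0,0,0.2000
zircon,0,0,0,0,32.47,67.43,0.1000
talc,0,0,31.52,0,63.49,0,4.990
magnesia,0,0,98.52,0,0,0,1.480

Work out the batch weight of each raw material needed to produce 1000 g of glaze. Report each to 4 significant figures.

Batch per 1000 g glaze:
  alumina: 107.5 g
  barium carbonate: 52.58 g
  zinc white: 20.55 g
  zircon: 165.7 g
  talc: 626.3 g
  magnesia: 72.17 g
Total batch = 1045 g; LOI loss = 44.60 g; yield = 95.73%

The working math keeps full precision through every step. Mid-chain values are displayed rounded to four significant figures when written out — each reported result carries a single rounding. The derived quantities are recomputed starting from the weights per 1000 g of glass at exact precision (the six compositions, yield, glass mass, the totals, ignition loss), exactly as shown in the problem or answer text.
Per-oxide target masses for 1000 g glaze:
  Al2O3: 10.71% × 1000 = 107.1 g
  BaO: 4.093% × 1000 = 40.93 g
  MgO: 26.85% × 1000 = 268.5 g
  ZnO: 2.051% × 1000 = 20.51 g
  SiO2: 45.14% × 1000 = 451.4 g
  ZrO2: 11.17% × 1000 = 111.7 g
A balance pass over the oxides, with the batch weights as given, at the basis given (oxide sums agree with the targets net of answer rounding effects):
  Al2O3: 107.5·0.9960 = 107.1 g (target 107.1 g)
  BaO: 52.58·0.7785 = 40.93 g (target 40.93 g)
  MgO: 626.3·0.3152 + 72.17·0.9852 = 268.5 g (target 268.5 g)
  ZnO: 20.55·0.9980 = 20.51 g (target 20.51 g)
  SiO2: 165.7·0.3247 + 626.3·0.6349 = 451.4 g (target 451.4 g)
  ZrO2: 165.7·0.6743 = 111.7 g (target 111.7 g)
Consistency of the glass mass: total charge less LOI = 1000 g (targets for the oxides total 1000 g; against the stated basis, 1000 g — any gap is answer rounding).
Total batch = Σ batch = 1045 g; ignition loss, Σ(batch × LOI) = 44.60 g; yield, glass over the total, = 95.73%.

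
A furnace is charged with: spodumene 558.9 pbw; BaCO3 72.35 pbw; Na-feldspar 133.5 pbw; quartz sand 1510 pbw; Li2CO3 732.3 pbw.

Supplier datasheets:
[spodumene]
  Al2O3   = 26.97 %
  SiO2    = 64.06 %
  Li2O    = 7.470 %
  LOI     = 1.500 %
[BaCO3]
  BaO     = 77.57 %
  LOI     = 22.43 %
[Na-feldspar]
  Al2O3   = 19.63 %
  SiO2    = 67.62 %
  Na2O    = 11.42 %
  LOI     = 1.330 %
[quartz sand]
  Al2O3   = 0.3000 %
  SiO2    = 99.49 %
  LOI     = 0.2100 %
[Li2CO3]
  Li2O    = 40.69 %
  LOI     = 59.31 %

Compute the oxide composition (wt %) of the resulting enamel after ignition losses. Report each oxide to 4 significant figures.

Glass mass = 2543 pbw (batch 3007 − LOI 463.9).
Composition: Al2O3 7.136%, SiO2 76.70%, Na2O 0.5995%, BaO 2.207%, Li2O 13.36%

Values along the way are displayed, rounded to four significant digits, in the printout. All internal work carries exact precision at each step. A single rounding completes every reported value. All derived quantities (the five compositions, glass mass, the totals, yield, LOI) are re-derived at full precision from the batch weights on 2543 pbw of glass exactly as shown in the question or the answer.
Delivered oxide masses:
  Al2O3: 558.9·0.2697 + 133.5·0.1963 + 1510·0.003000 = 181.5 pbw
  SiO2: 558.9·0.6406 + 133.5·0.6762 + 1510·0.9949 = 1951 pbw
  Na2O: 133.5·0.1142 = 15.25 pbw
  BaO: 72.35·0.7757 = 56.12 pbw
  Li2O: 558.9·0.07470 + 732.3·0.4069 = 339.7 pbw
LOI: 558.9·0.01500 + 72.35·0.2243 + 133.5·0.01330 + 1510·0.002100 + 732.3·0.5931 = 463.9 pbw
Glass mass = batch − LOI = 3007 − 463.9 = 2543 pbw (equal to the oxide-mass sum)
percent share: oxide ÷ glass, ×100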